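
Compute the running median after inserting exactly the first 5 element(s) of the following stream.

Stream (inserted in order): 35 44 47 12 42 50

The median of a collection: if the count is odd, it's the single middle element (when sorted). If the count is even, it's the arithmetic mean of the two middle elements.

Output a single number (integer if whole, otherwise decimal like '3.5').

Step 1: insert 35 -> lo=[35] (size 1, max 35) hi=[] (size 0) -> median=35
Step 2: insert 44 -> lo=[35] (size 1, max 35) hi=[44] (size 1, min 44) -> median=39.5
Step 3: insert 47 -> lo=[35, 44] (size 2, max 44) hi=[47] (size 1, min 47) -> median=44
Step 4: insert 12 -> lo=[12, 35] (size 2, max 35) hi=[44, 47] (size 2, min 44) -> median=39.5
Step 5: insert 42 -> lo=[12, 35, 42] (size 3, max 42) hi=[44, 47] (size 2, min 44) -> median=42

Answer: 42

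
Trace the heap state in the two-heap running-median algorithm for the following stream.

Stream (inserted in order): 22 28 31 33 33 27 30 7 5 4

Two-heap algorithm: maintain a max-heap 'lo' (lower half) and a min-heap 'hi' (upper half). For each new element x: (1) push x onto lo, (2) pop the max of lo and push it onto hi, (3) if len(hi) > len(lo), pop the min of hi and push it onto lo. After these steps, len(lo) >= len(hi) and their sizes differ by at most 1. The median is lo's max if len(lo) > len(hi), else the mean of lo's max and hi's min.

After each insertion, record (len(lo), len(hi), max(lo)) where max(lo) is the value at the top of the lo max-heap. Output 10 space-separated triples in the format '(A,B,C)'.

Answer: (1,0,22) (1,1,22) (2,1,28) (2,2,28) (3,2,31) (3,3,28) (4,3,30) (4,4,28) (5,4,28) (5,5,27)

Derivation:
Step 1: insert 22 -> lo=[22] hi=[] -> (len(lo)=1, len(hi)=0, max(lo)=22)
Step 2: insert 28 -> lo=[22] hi=[28] -> (len(lo)=1, len(hi)=1, max(lo)=22)
Step 3: insert 31 -> lo=[22, 28] hi=[31] -> (len(lo)=2, len(hi)=1, max(lo)=28)
Step 4: insert 33 -> lo=[22, 28] hi=[31, 33] -> (len(lo)=2, len(hi)=2, max(lo)=28)
Step 5: insert 33 -> lo=[22, 28, 31] hi=[33, 33] -> (len(lo)=3, len(hi)=2, max(lo)=31)
Step 6: insert 27 -> lo=[22, 27, 28] hi=[31, 33, 33] -> (len(lo)=3, len(hi)=3, max(lo)=28)
Step 7: insert 30 -> lo=[22, 27, 28, 30] hi=[31, 33, 33] -> (len(lo)=4, len(hi)=3, max(lo)=30)
Step 8: insert 7 -> lo=[7, 22, 27, 28] hi=[30, 31, 33, 33] -> (len(lo)=4, len(hi)=4, max(lo)=28)
Step 9: insert 5 -> lo=[5, 7, 22, 27, 28] hi=[30, 31, 33, 33] -> (len(lo)=5, len(hi)=4, max(lo)=28)
Step 10: insert 4 -> lo=[4, 5, 7, 22, 27] hi=[28, 30, 31, 33, 33] -> (len(lo)=5, len(hi)=5, max(lo)=27)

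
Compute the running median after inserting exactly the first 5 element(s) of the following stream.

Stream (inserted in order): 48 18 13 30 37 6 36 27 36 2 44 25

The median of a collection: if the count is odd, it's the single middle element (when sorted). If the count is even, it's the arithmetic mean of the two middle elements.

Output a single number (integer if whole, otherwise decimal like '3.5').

Step 1: insert 48 -> lo=[48] (size 1, max 48) hi=[] (size 0) -> median=48
Step 2: insert 18 -> lo=[18] (size 1, max 18) hi=[48] (size 1, min 48) -> median=33
Step 3: insert 13 -> lo=[13, 18] (size 2, max 18) hi=[48] (size 1, min 48) -> median=18
Step 4: insert 30 -> lo=[13, 18] (size 2, max 18) hi=[30, 48] (size 2, min 30) -> median=24
Step 5: insert 37 -> lo=[13, 18, 30] (size 3, max 30) hi=[37, 48] (size 2, min 37) -> median=30

Answer: 30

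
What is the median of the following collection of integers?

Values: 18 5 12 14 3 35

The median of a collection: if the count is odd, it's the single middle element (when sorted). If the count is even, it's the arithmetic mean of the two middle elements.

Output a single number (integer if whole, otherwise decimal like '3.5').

Step 1: insert 18 -> lo=[18] (size 1, max 18) hi=[] (size 0) -> median=18
Step 2: insert 5 -> lo=[5] (size 1, max 5) hi=[18] (size 1, min 18) -> median=11.5
Step 3: insert 12 -> lo=[5, 12] (size 2, max 12) hi=[18] (size 1, min 18) -> median=12
Step 4: insert 14 -> lo=[5, 12] (size 2, max 12) hi=[14, 18] (size 2, min 14) -> median=13
Step 5: insert 3 -> lo=[3, 5, 12] (size 3, max 12) hi=[14, 18] (size 2, min 14) -> median=12
Step 6: insert 35 -> lo=[3, 5, 12] (size 3, max 12) hi=[14, 18, 35] (size 3, min 14) -> median=13

Answer: 13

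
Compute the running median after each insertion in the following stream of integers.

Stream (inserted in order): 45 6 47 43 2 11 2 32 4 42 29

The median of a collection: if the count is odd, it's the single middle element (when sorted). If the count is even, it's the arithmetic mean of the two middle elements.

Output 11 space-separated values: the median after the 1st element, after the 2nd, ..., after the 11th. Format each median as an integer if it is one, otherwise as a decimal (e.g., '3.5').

Step 1: insert 45 -> lo=[45] (size 1, max 45) hi=[] (size 0) -> median=45
Step 2: insert 6 -> lo=[6] (size 1, max 6) hi=[45] (size 1, min 45) -> median=25.5
Step 3: insert 47 -> lo=[6, 45] (size 2, max 45) hi=[47] (size 1, min 47) -> median=45
Step 4: insert 43 -> lo=[6, 43] (size 2, max 43) hi=[45, 47] (size 2, min 45) -> median=44
Step 5: insert 2 -> lo=[2, 6, 43] (size 3, max 43) hi=[45, 47] (size 2, min 45) -> median=43
Step 6: insert 11 -> lo=[2, 6, 11] (size 3, max 11) hi=[43, 45, 47] (size 3, min 43) -> median=27
Step 7: insert 2 -> lo=[2, 2, 6, 11] (size 4, max 11) hi=[43, 45, 47] (size 3, min 43) -> median=11
Step 8: insert 32 -> lo=[2, 2, 6, 11] (size 4, max 11) hi=[32, 43, 45, 47] (size 4, min 32) -> median=21.5
Step 9: insert 4 -> lo=[2, 2, 4, 6, 11] (size 5, max 11) hi=[32, 43, 45, 47] (size 4, min 32) -> median=11
Step 10: insert 42 -> lo=[2, 2, 4, 6, 11] (size 5, max 11) hi=[32, 42, 43, 45, 47] (size 5, min 32) -> median=21.5
Step 11: insert 29 -> lo=[2, 2, 4, 6, 11, 29] (size 6, max 29) hi=[32, 42, 43, 45, 47] (size 5, min 32) -> median=29

Answer: 45 25.5 45 44 43 27 11 21.5 11 21.5 29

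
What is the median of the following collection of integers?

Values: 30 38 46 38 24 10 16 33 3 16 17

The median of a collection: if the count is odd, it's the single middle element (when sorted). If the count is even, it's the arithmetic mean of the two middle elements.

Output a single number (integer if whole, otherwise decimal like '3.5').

Answer: 24

Derivation:
Step 1: insert 30 -> lo=[30] (size 1, max 30) hi=[] (size 0) -> median=30
Step 2: insert 38 -> lo=[30] (size 1, max 30) hi=[38] (size 1, min 38) -> median=34
Step 3: insert 46 -> lo=[30, 38] (size 2, max 38) hi=[46] (size 1, min 46) -> median=38
Step 4: insert 38 -> lo=[30, 38] (size 2, max 38) hi=[38, 46] (size 2, min 38) -> median=38
Step 5: insert 24 -> lo=[24, 30, 38] (size 3, max 38) hi=[38, 46] (size 2, min 38) -> median=38
Step 6: insert 10 -> lo=[10, 24, 30] (size 3, max 30) hi=[38, 38, 46] (size 3, min 38) -> median=34
Step 7: insert 16 -> lo=[10, 16, 24, 30] (size 4, max 30) hi=[38, 38, 46] (size 3, min 38) -> median=30
Step 8: insert 33 -> lo=[10, 16, 24, 30] (size 4, max 30) hi=[33, 38, 38, 46] (size 4, min 33) -> median=31.5
Step 9: insert 3 -> lo=[3, 10, 16, 24, 30] (size 5, max 30) hi=[33, 38, 38, 46] (size 4, min 33) -> median=30
Step 10: insert 16 -> lo=[3, 10, 16, 16, 24] (size 5, max 24) hi=[30, 33, 38, 38, 46] (size 5, min 30) -> median=27
Step 11: insert 17 -> lo=[3, 10, 16, 16, 17, 24] (size 6, max 24) hi=[30, 33, 38, 38, 46] (size 5, min 30) -> median=24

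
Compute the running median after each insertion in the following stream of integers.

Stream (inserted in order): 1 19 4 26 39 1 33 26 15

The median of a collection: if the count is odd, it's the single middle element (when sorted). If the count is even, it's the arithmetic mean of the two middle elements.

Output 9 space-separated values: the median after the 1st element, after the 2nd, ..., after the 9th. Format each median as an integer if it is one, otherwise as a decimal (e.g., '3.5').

Answer: 1 10 4 11.5 19 11.5 19 22.5 19

Derivation:
Step 1: insert 1 -> lo=[1] (size 1, max 1) hi=[] (size 0) -> median=1
Step 2: insert 19 -> lo=[1] (size 1, max 1) hi=[19] (size 1, min 19) -> median=10
Step 3: insert 4 -> lo=[1, 4] (size 2, max 4) hi=[19] (size 1, min 19) -> median=4
Step 4: insert 26 -> lo=[1, 4] (size 2, max 4) hi=[19, 26] (size 2, min 19) -> median=11.5
Step 5: insert 39 -> lo=[1, 4, 19] (size 3, max 19) hi=[26, 39] (size 2, min 26) -> median=19
Step 6: insert 1 -> lo=[1, 1, 4] (size 3, max 4) hi=[19, 26, 39] (size 3, min 19) -> median=11.5
Step 7: insert 33 -> lo=[1, 1, 4, 19] (size 4, max 19) hi=[26, 33, 39] (size 3, min 26) -> median=19
Step 8: insert 26 -> lo=[1, 1, 4, 19] (size 4, max 19) hi=[26, 26, 33, 39] (size 4, min 26) -> median=22.5
Step 9: insert 15 -> lo=[1, 1, 4, 15, 19] (size 5, max 19) hi=[26, 26, 33, 39] (size 4, min 26) -> median=19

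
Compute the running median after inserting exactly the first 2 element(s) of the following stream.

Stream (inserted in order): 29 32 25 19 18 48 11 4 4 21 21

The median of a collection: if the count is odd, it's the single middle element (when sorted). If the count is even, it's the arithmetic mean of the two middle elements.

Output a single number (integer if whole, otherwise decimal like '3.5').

Answer: 30.5

Derivation:
Step 1: insert 29 -> lo=[29] (size 1, max 29) hi=[] (size 0) -> median=29
Step 2: insert 32 -> lo=[29] (size 1, max 29) hi=[32] (size 1, min 32) -> median=30.5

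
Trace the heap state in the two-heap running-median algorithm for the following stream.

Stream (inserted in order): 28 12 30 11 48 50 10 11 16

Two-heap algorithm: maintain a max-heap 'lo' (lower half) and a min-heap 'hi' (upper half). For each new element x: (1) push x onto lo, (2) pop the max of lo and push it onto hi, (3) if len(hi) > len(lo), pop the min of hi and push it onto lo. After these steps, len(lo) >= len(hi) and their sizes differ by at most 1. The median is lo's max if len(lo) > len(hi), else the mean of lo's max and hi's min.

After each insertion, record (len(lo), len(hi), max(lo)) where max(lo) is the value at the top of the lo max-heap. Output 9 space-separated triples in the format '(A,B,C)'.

Step 1: insert 28 -> lo=[28] hi=[] -> (len(lo)=1, len(hi)=0, max(lo)=28)
Step 2: insert 12 -> lo=[12] hi=[28] -> (len(lo)=1, len(hi)=1, max(lo)=12)
Step 3: insert 30 -> lo=[12, 28] hi=[30] -> (len(lo)=2, len(hi)=1, max(lo)=28)
Step 4: insert 11 -> lo=[11, 12] hi=[28, 30] -> (len(lo)=2, len(hi)=2, max(lo)=12)
Step 5: insert 48 -> lo=[11, 12, 28] hi=[30, 48] -> (len(lo)=3, len(hi)=2, max(lo)=28)
Step 6: insert 50 -> lo=[11, 12, 28] hi=[30, 48, 50] -> (len(lo)=3, len(hi)=3, max(lo)=28)
Step 7: insert 10 -> lo=[10, 11, 12, 28] hi=[30, 48, 50] -> (len(lo)=4, len(hi)=3, max(lo)=28)
Step 8: insert 11 -> lo=[10, 11, 11, 12] hi=[28, 30, 48, 50] -> (len(lo)=4, len(hi)=4, max(lo)=12)
Step 9: insert 16 -> lo=[10, 11, 11, 12, 16] hi=[28, 30, 48, 50] -> (len(lo)=5, len(hi)=4, max(lo)=16)

Answer: (1,0,28) (1,1,12) (2,1,28) (2,2,12) (3,2,28) (3,3,28) (4,3,28) (4,4,12) (5,4,16)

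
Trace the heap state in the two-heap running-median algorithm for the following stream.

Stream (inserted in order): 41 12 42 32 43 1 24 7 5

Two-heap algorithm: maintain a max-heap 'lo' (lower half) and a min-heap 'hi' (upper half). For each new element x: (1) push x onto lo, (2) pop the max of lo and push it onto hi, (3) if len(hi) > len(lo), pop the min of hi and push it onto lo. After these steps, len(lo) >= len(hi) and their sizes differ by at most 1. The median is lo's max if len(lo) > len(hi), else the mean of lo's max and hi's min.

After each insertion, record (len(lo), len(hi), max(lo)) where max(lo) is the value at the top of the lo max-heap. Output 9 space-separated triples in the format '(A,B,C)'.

Step 1: insert 41 -> lo=[41] hi=[] -> (len(lo)=1, len(hi)=0, max(lo)=41)
Step 2: insert 12 -> lo=[12] hi=[41] -> (len(lo)=1, len(hi)=1, max(lo)=12)
Step 3: insert 42 -> lo=[12, 41] hi=[42] -> (len(lo)=2, len(hi)=1, max(lo)=41)
Step 4: insert 32 -> lo=[12, 32] hi=[41, 42] -> (len(lo)=2, len(hi)=2, max(lo)=32)
Step 5: insert 43 -> lo=[12, 32, 41] hi=[42, 43] -> (len(lo)=3, len(hi)=2, max(lo)=41)
Step 6: insert 1 -> lo=[1, 12, 32] hi=[41, 42, 43] -> (len(lo)=3, len(hi)=3, max(lo)=32)
Step 7: insert 24 -> lo=[1, 12, 24, 32] hi=[41, 42, 43] -> (len(lo)=4, len(hi)=3, max(lo)=32)
Step 8: insert 7 -> lo=[1, 7, 12, 24] hi=[32, 41, 42, 43] -> (len(lo)=4, len(hi)=4, max(lo)=24)
Step 9: insert 5 -> lo=[1, 5, 7, 12, 24] hi=[32, 41, 42, 43] -> (len(lo)=5, len(hi)=4, max(lo)=24)

Answer: (1,0,41) (1,1,12) (2,1,41) (2,2,32) (3,2,41) (3,3,32) (4,3,32) (4,4,24) (5,4,24)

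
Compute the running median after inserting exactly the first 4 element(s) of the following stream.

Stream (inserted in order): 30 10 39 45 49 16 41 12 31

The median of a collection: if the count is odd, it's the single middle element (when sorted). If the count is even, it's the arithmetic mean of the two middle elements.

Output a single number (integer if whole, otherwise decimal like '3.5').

Step 1: insert 30 -> lo=[30] (size 1, max 30) hi=[] (size 0) -> median=30
Step 2: insert 10 -> lo=[10] (size 1, max 10) hi=[30] (size 1, min 30) -> median=20
Step 3: insert 39 -> lo=[10, 30] (size 2, max 30) hi=[39] (size 1, min 39) -> median=30
Step 4: insert 45 -> lo=[10, 30] (size 2, max 30) hi=[39, 45] (size 2, min 39) -> median=34.5

Answer: 34.5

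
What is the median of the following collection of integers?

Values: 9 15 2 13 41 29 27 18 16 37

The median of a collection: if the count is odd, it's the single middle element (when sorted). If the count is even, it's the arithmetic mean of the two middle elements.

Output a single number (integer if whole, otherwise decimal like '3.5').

Step 1: insert 9 -> lo=[9] (size 1, max 9) hi=[] (size 0) -> median=9
Step 2: insert 15 -> lo=[9] (size 1, max 9) hi=[15] (size 1, min 15) -> median=12
Step 3: insert 2 -> lo=[2, 9] (size 2, max 9) hi=[15] (size 1, min 15) -> median=9
Step 4: insert 13 -> lo=[2, 9] (size 2, max 9) hi=[13, 15] (size 2, min 13) -> median=11
Step 5: insert 41 -> lo=[2, 9, 13] (size 3, max 13) hi=[15, 41] (size 2, min 15) -> median=13
Step 6: insert 29 -> lo=[2, 9, 13] (size 3, max 13) hi=[15, 29, 41] (size 3, min 15) -> median=14
Step 7: insert 27 -> lo=[2, 9, 13, 15] (size 4, max 15) hi=[27, 29, 41] (size 3, min 27) -> median=15
Step 8: insert 18 -> lo=[2, 9, 13, 15] (size 4, max 15) hi=[18, 27, 29, 41] (size 4, min 18) -> median=16.5
Step 9: insert 16 -> lo=[2, 9, 13, 15, 16] (size 5, max 16) hi=[18, 27, 29, 41] (size 4, min 18) -> median=16
Step 10: insert 37 -> lo=[2, 9, 13, 15, 16] (size 5, max 16) hi=[18, 27, 29, 37, 41] (size 5, min 18) -> median=17

Answer: 17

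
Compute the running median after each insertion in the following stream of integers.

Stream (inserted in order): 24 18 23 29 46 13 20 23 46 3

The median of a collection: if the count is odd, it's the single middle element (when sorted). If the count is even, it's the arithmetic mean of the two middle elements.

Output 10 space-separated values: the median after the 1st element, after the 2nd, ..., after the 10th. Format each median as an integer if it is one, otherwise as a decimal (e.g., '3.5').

Step 1: insert 24 -> lo=[24] (size 1, max 24) hi=[] (size 0) -> median=24
Step 2: insert 18 -> lo=[18] (size 1, max 18) hi=[24] (size 1, min 24) -> median=21
Step 3: insert 23 -> lo=[18, 23] (size 2, max 23) hi=[24] (size 1, min 24) -> median=23
Step 4: insert 29 -> lo=[18, 23] (size 2, max 23) hi=[24, 29] (size 2, min 24) -> median=23.5
Step 5: insert 46 -> lo=[18, 23, 24] (size 3, max 24) hi=[29, 46] (size 2, min 29) -> median=24
Step 6: insert 13 -> lo=[13, 18, 23] (size 3, max 23) hi=[24, 29, 46] (size 3, min 24) -> median=23.5
Step 7: insert 20 -> lo=[13, 18, 20, 23] (size 4, max 23) hi=[24, 29, 46] (size 3, min 24) -> median=23
Step 8: insert 23 -> lo=[13, 18, 20, 23] (size 4, max 23) hi=[23, 24, 29, 46] (size 4, min 23) -> median=23
Step 9: insert 46 -> lo=[13, 18, 20, 23, 23] (size 5, max 23) hi=[24, 29, 46, 46] (size 4, min 24) -> median=23
Step 10: insert 3 -> lo=[3, 13, 18, 20, 23] (size 5, max 23) hi=[23, 24, 29, 46, 46] (size 5, min 23) -> median=23

Answer: 24 21 23 23.5 24 23.5 23 23 23 23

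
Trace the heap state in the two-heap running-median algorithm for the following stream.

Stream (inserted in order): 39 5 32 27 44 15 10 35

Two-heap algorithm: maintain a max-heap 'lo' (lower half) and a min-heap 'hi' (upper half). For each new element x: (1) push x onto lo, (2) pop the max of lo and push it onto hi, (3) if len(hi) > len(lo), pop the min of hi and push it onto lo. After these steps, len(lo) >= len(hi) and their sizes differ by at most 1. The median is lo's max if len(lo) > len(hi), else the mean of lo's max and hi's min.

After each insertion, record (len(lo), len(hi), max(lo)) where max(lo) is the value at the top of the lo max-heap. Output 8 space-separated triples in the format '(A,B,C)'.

Step 1: insert 39 -> lo=[39] hi=[] -> (len(lo)=1, len(hi)=0, max(lo)=39)
Step 2: insert 5 -> lo=[5] hi=[39] -> (len(lo)=1, len(hi)=1, max(lo)=5)
Step 3: insert 32 -> lo=[5, 32] hi=[39] -> (len(lo)=2, len(hi)=1, max(lo)=32)
Step 4: insert 27 -> lo=[5, 27] hi=[32, 39] -> (len(lo)=2, len(hi)=2, max(lo)=27)
Step 5: insert 44 -> lo=[5, 27, 32] hi=[39, 44] -> (len(lo)=3, len(hi)=2, max(lo)=32)
Step 6: insert 15 -> lo=[5, 15, 27] hi=[32, 39, 44] -> (len(lo)=3, len(hi)=3, max(lo)=27)
Step 7: insert 10 -> lo=[5, 10, 15, 27] hi=[32, 39, 44] -> (len(lo)=4, len(hi)=3, max(lo)=27)
Step 8: insert 35 -> lo=[5, 10, 15, 27] hi=[32, 35, 39, 44] -> (len(lo)=4, len(hi)=4, max(lo)=27)

Answer: (1,0,39) (1,1,5) (2,1,32) (2,2,27) (3,2,32) (3,3,27) (4,3,27) (4,4,27)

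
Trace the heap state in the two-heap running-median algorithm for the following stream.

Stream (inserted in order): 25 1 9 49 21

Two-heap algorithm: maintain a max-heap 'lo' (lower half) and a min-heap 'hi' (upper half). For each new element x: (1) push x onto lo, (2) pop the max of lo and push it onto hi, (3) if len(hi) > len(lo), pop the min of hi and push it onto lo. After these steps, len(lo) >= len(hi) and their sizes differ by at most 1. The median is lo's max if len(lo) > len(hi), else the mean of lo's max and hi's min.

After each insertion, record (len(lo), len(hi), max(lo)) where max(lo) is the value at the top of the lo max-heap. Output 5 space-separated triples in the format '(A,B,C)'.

Answer: (1,0,25) (1,1,1) (2,1,9) (2,2,9) (3,2,21)

Derivation:
Step 1: insert 25 -> lo=[25] hi=[] -> (len(lo)=1, len(hi)=0, max(lo)=25)
Step 2: insert 1 -> lo=[1] hi=[25] -> (len(lo)=1, len(hi)=1, max(lo)=1)
Step 3: insert 9 -> lo=[1, 9] hi=[25] -> (len(lo)=2, len(hi)=1, max(lo)=9)
Step 4: insert 49 -> lo=[1, 9] hi=[25, 49] -> (len(lo)=2, len(hi)=2, max(lo)=9)
Step 5: insert 21 -> lo=[1, 9, 21] hi=[25, 49] -> (len(lo)=3, len(hi)=2, max(lo)=21)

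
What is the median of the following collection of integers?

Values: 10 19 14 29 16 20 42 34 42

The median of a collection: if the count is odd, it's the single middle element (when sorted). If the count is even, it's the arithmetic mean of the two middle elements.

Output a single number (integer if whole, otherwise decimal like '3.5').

Step 1: insert 10 -> lo=[10] (size 1, max 10) hi=[] (size 0) -> median=10
Step 2: insert 19 -> lo=[10] (size 1, max 10) hi=[19] (size 1, min 19) -> median=14.5
Step 3: insert 14 -> lo=[10, 14] (size 2, max 14) hi=[19] (size 1, min 19) -> median=14
Step 4: insert 29 -> lo=[10, 14] (size 2, max 14) hi=[19, 29] (size 2, min 19) -> median=16.5
Step 5: insert 16 -> lo=[10, 14, 16] (size 3, max 16) hi=[19, 29] (size 2, min 19) -> median=16
Step 6: insert 20 -> lo=[10, 14, 16] (size 3, max 16) hi=[19, 20, 29] (size 3, min 19) -> median=17.5
Step 7: insert 42 -> lo=[10, 14, 16, 19] (size 4, max 19) hi=[20, 29, 42] (size 3, min 20) -> median=19
Step 8: insert 34 -> lo=[10, 14, 16, 19] (size 4, max 19) hi=[20, 29, 34, 42] (size 4, min 20) -> median=19.5
Step 9: insert 42 -> lo=[10, 14, 16, 19, 20] (size 5, max 20) hi=[29, 34, 42, 42] (size 4, min 29) -> median=20

Answer: 20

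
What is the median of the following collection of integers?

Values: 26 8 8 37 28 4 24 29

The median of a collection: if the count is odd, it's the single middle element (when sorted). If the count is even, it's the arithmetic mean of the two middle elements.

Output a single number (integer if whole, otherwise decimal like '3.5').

Step 1: insert 26 -> lo=[26] (size 1, max 26) hi=[] (size 0) -> median=26
Step 2: insert 8 -> lo=[8] (size 1, max 8) hi=[26] (size 1, min 26) -> median=17
Step 3: insert 8 -> lo=[8, 8] (size 2, max 8) hi=[26] (size 1, min 26) -> median=8
Step 4: insert 37 -> lo=[8, 8] (size 2, max 8) hi=[26, 37] (size 2, min 26) -> median=17
Step 5: insert 28 -> lo=[8, 8, 26] (size 3, max 26) hi=[28, 37] (size 2, min 28) -> median=26
Step 6: insert 4 -> lo=[4, 8, 8] (size 3, max 8) hi=[26, 28, 37] (size 3, min 26) -> median=17
Step 7: insert 24 -> lo=[4, 8, 8, 24] (size 4, max 24) hi=[26, 28, 37] (size 3, min 26) -> median=24
Step 8: insert 29 -> lo=[4, 8, 8, 24] (size 4, max 24) hi=[26, 28, 29, 37] (size 4, min 26) -> median=25

Answer: 25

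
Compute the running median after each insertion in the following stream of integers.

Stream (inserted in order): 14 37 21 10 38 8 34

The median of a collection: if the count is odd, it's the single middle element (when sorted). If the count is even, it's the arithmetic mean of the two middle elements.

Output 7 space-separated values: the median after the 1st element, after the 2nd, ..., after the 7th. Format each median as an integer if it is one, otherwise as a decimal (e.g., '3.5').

Answer: 14 25.5 21 17.5 21 17.5 21

Derivation:
Step 1: insert 14 -> lo=[14] (size 1, max 14) hi=[] (size 0) -> median=14
Step 2: insert 37 -> lo=[14] (size 1, max 14) hi=[37] (size 1, min 37) -> median=25.5
Step 3: insert 21 -> lo=[14, 21] (size 2, max 21) hi=[37] (size 1, min 37) -> median=21
Step 4: insert 10 -> lo=[10, 14] (size 2, max 14) hi=[21, 37] (size 2, min 21) -> median=17.5
Step 5: insert 38 -> lo=[10, 14, 21] (size 3, max 21) hi=[37, 38] (size 2, min 37) -> median=21
Step 6: insert 8 -> lo=[8, 10, 14] (size 3, max 14) hi=[21, 37, 38] (size 3, min 21) -> median=17.5
Step 7: insert 34 -> lo=[8, 10, 14, 21] (size 4, max 21) hi=[34, 37, 38] (size 3, min 34) -> median=21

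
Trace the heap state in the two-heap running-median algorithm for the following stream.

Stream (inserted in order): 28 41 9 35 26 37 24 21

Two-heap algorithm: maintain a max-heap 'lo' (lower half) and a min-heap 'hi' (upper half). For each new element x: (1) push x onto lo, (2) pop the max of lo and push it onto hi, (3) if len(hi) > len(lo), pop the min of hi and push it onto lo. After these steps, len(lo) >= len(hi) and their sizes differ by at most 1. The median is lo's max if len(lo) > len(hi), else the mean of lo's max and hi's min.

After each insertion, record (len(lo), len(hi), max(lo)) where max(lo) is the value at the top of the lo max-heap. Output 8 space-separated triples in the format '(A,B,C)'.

Answer: (1,0,28) (1,1,28) (2,1,28) (2,2,28) (3,2,28) (3,3,28) (4,3,28) (4,4,26)

Derivation:
Step 1: insert 28 -> lo=[28] hi=[] -> (len(lo)=1, len(hi)=0, max(lo)=28)
Step 2: insert 41 -> lo=[28] hi=[41] -> (len(lo)=1, len(hi)=1, max(lo)=28)
Step 3: insert 9 -> lo=[9, 28] hi=[41] -> (len(lo)=2, len(hi)=1, max(lo)=28)
Step 4: insert 35 -> lo=[9, 28] hi=[35, 41] -> (len(lo)=2, len(hi)=2, max(lo)=28)
Step 5: insert 26 -> lo=[9, 26, 28] hi=[35, 41] -> (len(lo)=3, len(hi)=2, max(lo)=28)
Step 6: insert 37 -> lo=[9, 26, 28] hi=[35, 37, 41] -> (len(lo)=3, len(hi)=3, max(lo)=28)
Step 7: insert 24 -> lo=[9, 24, 26, 28] hi=[35, 37, 41] -> (len(lo)=4, len(hi)=3, max(lo)=28)
Step 8: insert 21 -> lo=[9, 21, 24, 26] hi=[28, 35, 37, 41] -> (len(lo)=4, len(hi)=4, max(lo)=26)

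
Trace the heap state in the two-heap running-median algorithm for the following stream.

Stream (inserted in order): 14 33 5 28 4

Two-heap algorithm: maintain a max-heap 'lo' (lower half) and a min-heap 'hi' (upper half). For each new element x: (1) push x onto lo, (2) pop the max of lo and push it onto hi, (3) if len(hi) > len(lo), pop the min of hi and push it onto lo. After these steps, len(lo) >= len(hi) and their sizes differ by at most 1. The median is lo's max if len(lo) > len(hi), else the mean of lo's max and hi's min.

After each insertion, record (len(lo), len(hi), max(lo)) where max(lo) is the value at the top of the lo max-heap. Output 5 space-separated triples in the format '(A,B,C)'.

Step 1: insert 14 -> lo=[14] hi=[] -> (len(lo)=1, len(hi)=0, max(lo)=14)
Step 2: insert 33 -> lo=[14] hi=[33] -> (len(lo)=1, len(hi)=1, max(lo)=14)
Step 3: insert 5 -> lo=[5, 14] hi=[33] -> (len(lo)=2, len(hi)=1, max(lo)=14)
Step 4: insert 28 -> lo=[5, 14] hi=[28, 33] -> (len(lo)=2, len(hi)=2, max(lo)=14)
Step 5: insert 4 -> lo=[4, 5, 14] hi=[28, 33] -> (len(lo)=3, len(hi)=2, max(lo)=14)

Answer: (1,0,14) (1,1,14) (2,1,14) (2,2,14) (3,2,14)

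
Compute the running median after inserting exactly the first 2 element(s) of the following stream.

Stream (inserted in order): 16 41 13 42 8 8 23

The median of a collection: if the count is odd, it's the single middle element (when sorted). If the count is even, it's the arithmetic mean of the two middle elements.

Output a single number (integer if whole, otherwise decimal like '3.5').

Step 1: insert 16 -> lo=[16] (size 1, max 16) hi=[] (size 0) -> median=16
Step 2: insert 41 -> lo=[16] (size 1, max 16) hi=[41] (size 1, min 41) -> median=28.5

Answer: 28.5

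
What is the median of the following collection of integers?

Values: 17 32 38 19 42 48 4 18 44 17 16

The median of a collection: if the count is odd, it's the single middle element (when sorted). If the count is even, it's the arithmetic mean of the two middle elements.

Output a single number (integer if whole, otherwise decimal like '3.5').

Step 1: insert 17 -> lo=[17] (size 1, max 17) hi=[] (size 0) -> median=17
Step 2: insert 32 -> lo=[17] (size 1, max 17) hi=[32] (size 1, min 32) -> median=24.5
Step 3: insert 38 -> lo=[17, 32] (size 2, max 32) hi=[38] (size 1, min 38) -> median=32
Step 4: insert 19 -> lo=[17, 19] (size 2, max 19) hi=[32, 38] (size 2, min 32) -> median=25.5
Step 5: insert 42 -> lo=[17, 19, 32] (size 3, max 32) hi=[38, 42] (size 2, min 38) -> median=32
Step 6: insert 48 -> lo=[17, 19, 32] (size 3, max 32) hi=[38, 42, 48] (size 3, min 38) -> median=35
Step 7: insert 4 -> lo=[4, 17, 19, 32] (size 4, max 32) hi=[38, 42, 48] (size 3, min 38) -> median=32
Step 8: insert 18 -> lo=[4, 17, 18, 19] (size 4, max 19) hi=[32, 38, 42, 48] (size 4, min 32) -> median=25.5
Step 9: insert 44 -> lo=[4, 17, 18, 19, 32] (size 5, max 32) hi=[38, 42, 44, 48] (size 4, min 38) -> median=32
Step 10: insert 17 -> lo=[4, 17, 17, 18, 19] (size 5, max 19) hi=[32, 38, 42, 44, 48] (size 5, min 32) -> median=25.5
Step 11: insert 16 -> lo=[4, 16, 17, 17, 18, 19] (size 6, max 19) hi=[32, 38, 42, 44, 48] (size 5, min 32) -> median=19

Answer: 19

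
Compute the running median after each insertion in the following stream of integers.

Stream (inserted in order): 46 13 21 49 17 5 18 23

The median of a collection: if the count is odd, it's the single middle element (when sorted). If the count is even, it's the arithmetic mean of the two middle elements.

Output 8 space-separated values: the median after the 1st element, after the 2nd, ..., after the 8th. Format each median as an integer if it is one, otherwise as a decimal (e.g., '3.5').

Step 1: insert 46 -> lo=[46] (size 1, max 46) hi=[] (size 0) -> median=46
Step 2: insert 13 -> lo=[13] (size 1, max 13) hi=[46] (size 1, min 46) -> median=29.5
Step 3: insert 21 -> lo=[13, 21] (size 2, max 21) hi=[46] (size 1, min 46) -> median=21
Step 4: insert 49 -> lo=[13, 21] (size 2, max 21) hi=[46, 49] (size 2, min 46) -> median=33.5
Step 5: insert 17 -> lo=[13, 17, 21] (size 3, max 21) hi=[46, 49] (size 2, min 46) -> median=21
Step 6: insert 5 -> lo=[5, 13, 17] (size 3, max 17) hi=[21, 46, 49] (size 3, min 21) -> median=19
Step 7: insert 18 -> lo=[5, 13, 17, 18] (size 4, max 18) hi=[21, 46, 49] (size 3, min 21) -> median=18
Step 8: insert 23 -> lo=[5, 13, 17, 18] (size 4, max 18) hi=[21, 23, 46, 49] (size 4, min 21) -> median=19.5

Answer: 46 29.5 21 33.5 21 19 18 19.5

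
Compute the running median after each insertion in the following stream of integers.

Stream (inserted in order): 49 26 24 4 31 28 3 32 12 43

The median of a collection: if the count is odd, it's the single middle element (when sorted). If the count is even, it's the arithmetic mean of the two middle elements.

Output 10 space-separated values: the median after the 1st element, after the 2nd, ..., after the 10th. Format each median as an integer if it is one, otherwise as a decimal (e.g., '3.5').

Step 1: insert 49 -> lo=[49] (size 1, max 49) hi=[] (size 0) -> median=49
Step 2: insert 26 -> lo=[26] (size 1, max 26) hi=[49] (size 1, min 49) -> median=37.5
Step 3: insert 24 -> lo=[24, 26] (size 2, max 26) hi=[49] (size 1, min 49) -> median=26
Step 4: insert 4 -> lo=[4, 24] (size 2, max 24) hi=[26, 49] (size 2, min 26) -> median=25
Step 5: insert 31 -> lo=[4, 24, 26] (size 3, max 26) hi=[31, 49] (size 2, min 31) -> median=26
Step 6: insert 28 -> lo=[4, 24, 26] (size 3, max 26) hi=[28, 31, 49] (size 3, min 28) -> median=27
Step 7: insert 3 -> lo=[3, 4, 24, 26] (size 4, max 26) hi=[28, 31, 49] (size 3, min 28) -> median=26
Step 8: insert 32 -> lo=[3, 4, 24, 26] (size 4, max 26) hi=[28, 31, 32, 49] (size 4, min 28) -> median=27
Step 9: insert 12 -> lo=[3, 4, 12, 24, 26] (size 5, max 26) hi=[28, 31, 32, 49] (size 4, min 28) -> median=26
Step 10: insert 43 -> lo=[3, 4, 12, 24, 26] (size 5, max 26) hi=[28, 31, 32, 43, 49] (size 5, min 28) -> median=27

Answer: 49 37.5 26 25 26 27 26 27 26 27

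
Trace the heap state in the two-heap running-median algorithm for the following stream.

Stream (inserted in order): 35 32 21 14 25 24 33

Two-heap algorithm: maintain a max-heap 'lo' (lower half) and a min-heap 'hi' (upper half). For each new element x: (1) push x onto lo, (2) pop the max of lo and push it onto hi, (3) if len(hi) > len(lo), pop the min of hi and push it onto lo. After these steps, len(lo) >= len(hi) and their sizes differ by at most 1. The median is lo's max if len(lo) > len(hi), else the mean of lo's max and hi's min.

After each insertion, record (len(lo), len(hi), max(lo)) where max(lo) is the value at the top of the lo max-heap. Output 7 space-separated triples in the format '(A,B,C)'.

Answer: (1,0,35) (1,1,32) (2,1,32) (2,2,21) (3,2,25) (3,3,24) (4,3,25)

Derivation:
Step 1: insert 35 -> lo=[35] hi=[] -> (len(lo)=1, len(hi)=0, max(lo)=35)
Step 2: insert 32 -> lo=[32] hi=[35] -> (len(lo)=1, len(hi)=1, max(lo)=32)
Step 3: insert 21 -> lo=[21, 32] hi=[35] -> (len(lo)=2, len(hi)=1, max(lo)=32)
Step 4: insert 14 -> lo=[14, 21] hi=[32, 35] -> (len(lo)=2, len(hi)=2, max(lo)=21)
Step 5: insert 25 -> lo=[14, 21, 25] hi=[32, 35] -> (len(lo)=3, len(hi)=2, max(lo)=25)
Step 6: insert 24 -> lo=[14, 21, 24] hi=[25, 32, 35] -> (len(lo)=3, len(hi)=3, max(lo)=24)
Step 7: insert 33 -> lo=[14, 21, 24, 25] hi=[32, 33, 35] -> (len(lo)=4, len(hi)=3, max(lo)=25)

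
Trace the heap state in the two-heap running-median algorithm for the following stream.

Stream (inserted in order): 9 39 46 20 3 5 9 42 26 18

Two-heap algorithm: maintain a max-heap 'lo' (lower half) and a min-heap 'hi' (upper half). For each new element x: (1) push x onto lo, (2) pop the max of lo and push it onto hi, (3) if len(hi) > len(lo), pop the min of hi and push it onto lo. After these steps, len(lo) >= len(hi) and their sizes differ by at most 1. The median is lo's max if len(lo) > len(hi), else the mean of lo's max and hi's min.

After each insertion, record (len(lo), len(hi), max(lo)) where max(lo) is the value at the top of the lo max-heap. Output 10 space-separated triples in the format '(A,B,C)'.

Step 1: insert 9 -> lo=[9] hi=[] -> (len(lo)=1, len(hi)=0, max(lo)=9)
Step 2: insert 39 -> lo=[9] hi=[39] -> (len(lo)=1, len(hi)=1, max(lo)=9)
Step 3: insert 46 -> lo=[9, 39] hi=[46] -> (len(lo)=2, len(hi)=1, max(lo)=39)
Step 4: insert 20 -> lo=[9, 20] hi=[39, 46] -> (len(lo)=2, len(hi)=2, max(lo)=20)
Step 5: insert 3 -> lo=[3, 9, 20] hi=[39, 46] -> (len(lo)=3, len(hi)=2, max(lo)=20)
Step 6: insert 5 -> lo=[3, 5, 9] hi=[20, 39, 46] -> (len(lo)=3, len(hi)=3, max(lo)=9)
Step 7: insert 9 -> lo=[3, 5, 9, 9] hi=[20, 39, 46] -> (len(lo)=4, len(hi)=3, max(lo)=9)
Step 8: insert 42 -> lo=[3, 5, 9, 9] hi=[20, 39, 42, 46] -> (len(lo)=4, len(hi)=4, max(lo)=9)
Step 9: insert 26 -> lo=[3, 5, 9, 9, 20] hi=[26, 39, 42, 46] -> (len(lo)=5, len(hi)=4, max(lo)=20)
Step 10: insert 18 -> lo=[3, 5, 9, 9, 18] hi=[20, 26, 39, 42, 46] -> (len(lo)=5, len(hi)=5, max(lo)=18)

Answer: (1,0,9) (1,1,9) (2,1,39) (2,2,20) (3,2,20) (3,3,9) (4,3,9) (4,4,9) (5,4,20) (5,5,18)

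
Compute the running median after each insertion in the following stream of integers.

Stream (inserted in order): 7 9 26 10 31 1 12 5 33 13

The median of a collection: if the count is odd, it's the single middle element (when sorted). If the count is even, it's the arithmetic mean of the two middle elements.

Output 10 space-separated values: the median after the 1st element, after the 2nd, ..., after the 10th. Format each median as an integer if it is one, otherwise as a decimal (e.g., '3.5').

Step 1: insert 7 -> lo=[7] (size 1, max 7) hi=[] (size 0) -> median=7
Step 2: insert 9 -> lo=[7] (size 1, max 7) hi=[9] (size 1, min 9) -> median=8
Step 3: insert 26 -> lo=[7, 9] (size 2, max 9) hi=[26] (size 1, min 26) -> median=9
Step 4: insert 10 -> lo=[7, 9] (size 2, max 9) hi=[10, 26] (size 2, min 10) -> median=9.5
Step 5: insert 31 -> lo=[7, 9, 10] (size 3, max 10) hi=[26, 31] (size 2, min 26) -> median=10
Step 6: insert 1 -> lo=[1, 7, 9] (size 3, max 9) hi=[10, 26, 31] (size 3, min 10) -> median=9.5
Step 7: insert 12 -> lo=[1, 7, 9, 10] (size 4, max 10) hi=[12, 26, 31] (size 3, min 12) -> median=10
Step 8: insert 5 -> lo=[1, 5, 7, 9] (size 4, max 9) hi=[10, 12, 26, 31] (size 4, min 10) -> median=9.5
Step 9: insert 33 -> lo=[1, 5, 7, 9, 10] (size 5, max 10) hi=[12, 26, 31, 33] (size 4, min 12) -> median=10
Step 10: insert 13 -> lo=[1, 5, 7, 9, 10] (size 5, max 10) hi=[12, 13, 26, 31, 33] (size 5, min 12) -> median=11

Answer: 7 8 9 9.5 10 9.5 10 9.5 10 11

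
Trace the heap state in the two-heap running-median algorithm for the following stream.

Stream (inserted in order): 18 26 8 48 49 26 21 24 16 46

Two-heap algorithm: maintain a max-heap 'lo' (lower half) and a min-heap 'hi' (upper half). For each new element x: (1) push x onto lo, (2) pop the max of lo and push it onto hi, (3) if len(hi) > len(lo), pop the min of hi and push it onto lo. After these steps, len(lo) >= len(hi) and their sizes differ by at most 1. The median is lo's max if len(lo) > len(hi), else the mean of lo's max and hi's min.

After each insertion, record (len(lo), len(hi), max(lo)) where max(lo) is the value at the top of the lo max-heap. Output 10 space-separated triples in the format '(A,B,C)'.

Answer: (1,0,18) (1,1,18) (2,1,18) (2,2,18) (3,2,26) (3,3,26) (4,3,26) (4,4,24) (5,4,24) (5,5,24)

Derivation:
Step 1: insert 18 -> lo=[18] hi=[] -> (len(lo)=1, len(hi)=0, max(lo)=18)
Step 2: insert 26 -> lo=[18] hi=[26] -> (len(lo)=1, len(hi)=1, max(lo)=18)
Step 3: insert 8 -> lo=[8, 18] hi=[26] -> (len(lo)=2, len(hi)=1, max(lo)=18)
Step 4: insert 48 -> lo=[8, 18] hi=[26, 48] -> (len(lo)=2, len(hi)=2, max(lo)=18)
Step 5: insert 49 -> lo=[8, 18, 26] hi=[48, 49] -> (len(lo)=3, len(hi)=2, max(lo)=26)
Step 6: insert 26 -> lo=[8, 18, 26] hi=[26, 48, 49] -> (len(lo)=3, len(hi)=3, max(lo)=26)
Step 7: insert 21 -> lo=[8, 18, 21, 26] hi=[26, 48, 49] -> (len(lo)=4, len(hi)=3, max(lo)=26)
Step 8: insert 24 -> lo=[8, 18, 21, 24] hi=[26, 26, 48, 49] -> (len(lo)=4, len(hi)=4, max(lo)=24)
Step 9: insert 16 -> lo=[8, 16, 18, 21, 24] hi=[26, 26, 48, 49] -> (len(lo)=5, len(hi)=4, max(lo)=24)
Step 10: insert 46 -> lo=[8, 16, 18, 21, 24] hi=[26, 26, 46, 48, 49] -> (len(lo)=5, len(hi)=5, max(lo)=24)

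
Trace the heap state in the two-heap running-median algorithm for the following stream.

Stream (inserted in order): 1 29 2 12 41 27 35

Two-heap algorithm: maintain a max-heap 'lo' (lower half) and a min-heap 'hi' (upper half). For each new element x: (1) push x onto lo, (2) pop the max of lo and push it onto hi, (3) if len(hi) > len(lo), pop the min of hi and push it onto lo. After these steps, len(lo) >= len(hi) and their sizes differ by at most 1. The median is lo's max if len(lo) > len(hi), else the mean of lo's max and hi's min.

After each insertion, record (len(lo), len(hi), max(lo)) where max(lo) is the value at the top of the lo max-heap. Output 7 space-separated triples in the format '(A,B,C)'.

Step 1: insert 1 -> lo=[1] hi=[] -> (len(lo)=1, len(hi)=0, max(lo)=1)
Step 2: insert 29 -> lo=[1] hi=[29] -> (len(lo)=1, len(hi)=1, max(lo)=1)
Step 3: insert 2 -> lo=[1, 2] hi=[29] -> (len(lo)=2, len(hi)=1, max(lo)=2)
Step 4: insert 12 -> lo=[1, 2] hi=[12, 29] -> (len(lo)=2, len(hi)=2, max(lo)=2)
Step 5: insert 41 -> lo=[1, 2, 12] hi=[29, 41] -> (len(lo)=3, len(hi)=2, max(lo)=12)
Step 6: insert 27 -> lo=[1, 2, 12] hi=[27, 29, 41] -> (len(lo)=3, len(hi)=3, max(lo)=12)
Step 7: insert 35 -> lo=[1, 2, 12, 27] hi=[29, 35, 41] -> (len(lo)=4, len(hi)=3, max(lo)=27)

Answer: (1,0,1) (1,1,1) (2,1,2) (2,2,2) (3,2,12) (3,3,12) (4,3,27)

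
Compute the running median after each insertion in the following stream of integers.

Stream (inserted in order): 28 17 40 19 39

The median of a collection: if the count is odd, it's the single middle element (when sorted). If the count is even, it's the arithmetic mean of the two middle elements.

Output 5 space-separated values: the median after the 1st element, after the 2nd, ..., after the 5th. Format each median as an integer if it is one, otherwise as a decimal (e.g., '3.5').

Answer: 28 22.5 28 23.5 28

Derivation:
Step 1: insert 28 -> lo=[28] (size 1, max 28) hi=[] (size 0) -> median=28
Step 2: insert 17 -> lo=[17] (size 1, max 17) hi=[28] (size 1, min 28) -> median=22.5
Step 3: insert 40 -> lo=[17, 28] (size 2, max 28) hi=[40] (size 1, min 40) -> median=28
Step 4: insert 19 -> lo=[17, 19] (size 2, max 19) hi=[28, 40] (size 2, min 28) -> median=23.5
Step 5: insert 39 -> lo=[17, 19, 28] (size 3, max 28) hi=[39, 40] (size 2, min 39) -> median=28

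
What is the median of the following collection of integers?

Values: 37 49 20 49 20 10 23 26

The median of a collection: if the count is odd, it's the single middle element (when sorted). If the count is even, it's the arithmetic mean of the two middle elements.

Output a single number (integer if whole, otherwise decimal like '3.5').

Answer: 24.5

Derivation:
Step 1: insert 37 -> lo=[37] (size 1, max 37) hi=[] (size 0) -> median=37
Step 2: insert 49 -> lo=[37] (size 1, max 37) hi=[49] (size 1, min 49) -> median=43
Step 3: insert 20 -> lo=[20, 37] (size 2, max 37) hi=[49] (size 1, min 49) -> median=37
Step 4: insert 49 -> lo=[20, 37] (size 2, max 37) hi=[49, 49] (size 2, min 49) -> median=43
Step 5: insert 20 -> lo=[20, 20, 37] (size 3, max 37) hi=[49, 49] (size 2, min 49) -> median=37
Step 6: insert 10 -> lo=[10, 20, 20] (size 3, max 20) hi=[37, 49, 49] (size 3, min 37) -> median=28.5
Step 7: insert 23 -> lo=[10, 20, 20, 23] (size 4, max 23) hi=[37, 49, 49] (size 3, min 37) -> median=23
Step 8: insert 26 -> lo=[10, 20, 20, 23] (size 4, max 23) hi=[26, 37, 49, 49] (size 4, min 26) -> median=24.5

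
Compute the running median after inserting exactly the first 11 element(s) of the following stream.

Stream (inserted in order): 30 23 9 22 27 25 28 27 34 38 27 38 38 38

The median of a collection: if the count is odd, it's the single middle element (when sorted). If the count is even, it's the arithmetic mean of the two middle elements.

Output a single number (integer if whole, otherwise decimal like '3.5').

Step 1: insert 30 -> lo=[30] (size 1, max 30) hi=[] (size 0) -> median=30
Step 2: insert 23 -> lo=[23] (size 1, max 23) hi=[30] (size 1, min 30) -> median=26.5
Step 3: insert 9 -> lo=[9, 23] (size 2, max 23) hi=[30] (size 1, min 30) -> median=23
Step 4: insert 22 -> lo=[9, 22] (size 2, max 22) hi=[23, 30] (size 2, min 23) -> median=22.5
Step 5: insert 27 -> lo=[9, 22, 23] (size 3, max 23) hi=[27, 30] (size 2, min 27) -> median=23
Step 6: insert 25 -> lo=[9, 22, 23] (size 3, max 23) hi=[25, 27, 30] (size 3, min 25) -> median=24
Step 7: insert 28 -> lo=[9, 22, 23, 25] (size 4, max 25) hi=[27, 28, 30] (size 3, min 27) -> median=25
Step 8: insert 27 -> lo=[9, 22, 23, 25] (size 4, max 25) hi=[27, 27, 28, 30] (size 4, min 27) -> median=26
Step 9: insert 34 -> lo=[9, 22, 23, 25, 27] (size 5, max 27) hi=[27, 28, 30, 34] (size 4, min 27) -> median=27
Step 10: insert 38 -> lo=[9, 22, 23, 25, 27] (size 5, max 27) hi=[27, 28, 30, 34, 38] (size 5, min 27) -> median=27
Step 11: insert 27 -> lo=[9, 22, 23, 25, 27, 27] (size 6, max 27) hi=[27, 28, 30, 34, 38] (size 5, min 27) -> median=27

Answer: 27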